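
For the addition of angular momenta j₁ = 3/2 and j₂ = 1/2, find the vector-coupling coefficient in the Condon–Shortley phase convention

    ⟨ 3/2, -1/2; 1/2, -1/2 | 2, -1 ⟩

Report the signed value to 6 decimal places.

√[5·0!3!1!/5! · 1!2!0!1!1!3!] = √(3)
  +(−1)^0/∏(0,0,2,0,1,1)! = 1/2  (running 1/2)
⟨..|..⟩ = √(3)·(1/2) = +0.866025

+0.866025  (= +√(3/4))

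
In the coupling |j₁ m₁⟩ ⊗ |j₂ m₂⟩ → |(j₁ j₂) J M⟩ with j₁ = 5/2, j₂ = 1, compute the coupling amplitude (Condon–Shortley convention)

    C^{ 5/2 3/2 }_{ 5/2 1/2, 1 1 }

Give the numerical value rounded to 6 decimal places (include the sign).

-0.676123

j₁+j₂−J=1  J+j₁−j₂=4  J−j₁+j₂=1  j₁+j₂+J+1=7
(j₁±m₁, j₂±m₂, J±M) = (3,2,2,0,4,1)
P² = 576/35
sum k=1..1:
  [1] −1/6 = -1/6
S = -1/6
C² = P²·S² = 16/35 ; C = -0.676123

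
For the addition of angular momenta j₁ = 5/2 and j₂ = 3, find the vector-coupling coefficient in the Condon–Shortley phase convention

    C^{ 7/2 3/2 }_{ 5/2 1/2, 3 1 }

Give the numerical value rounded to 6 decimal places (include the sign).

-0.487950  (= −√(5/21))

√[8·2!3!4!/10! · 3!2!4!2!5!2!] = √(3072/35)
  +(−1)^0/∏(0,2,2,4,1,0)! = 1/96  (running 1/96)
  +(−1)^1/∏(1,1,1,3,2,1)! = -1/12  (running -7/96)
  +(−1)^2/∏(2,0,0,2,3,2)! = 1/48  (running -5/96)
⟨..|..⟩ = √(3072/35)·(-5/96) = -0.487950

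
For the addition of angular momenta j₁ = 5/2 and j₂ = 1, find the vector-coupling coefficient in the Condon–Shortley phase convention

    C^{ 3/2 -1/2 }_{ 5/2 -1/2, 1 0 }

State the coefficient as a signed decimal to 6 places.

−√(2/5) = -0.632456

triangle: 2!·3!·0!/6! = 12/720
(j±m)!: 2!·3!·1!·1!·1!·2! = 24
prefactor² = (2J+1)·Δ·N² = 8/5
  k=1: −1/(1!·1!·2!·0!·1!·0!) = -1/2
Σ = -1/2  ⇒  CG² = 8/5·(-1/2)² = 2/5
CG = −√(2/5) = -0.632456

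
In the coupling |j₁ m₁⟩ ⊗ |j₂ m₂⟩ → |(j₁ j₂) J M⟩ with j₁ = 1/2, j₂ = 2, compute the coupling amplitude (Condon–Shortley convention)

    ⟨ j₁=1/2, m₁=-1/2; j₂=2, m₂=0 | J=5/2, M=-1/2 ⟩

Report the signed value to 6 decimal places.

+0.774597  (= +√(3/5))

√[6·0!1!4!/6! · 0!1!2!2!2!3!] = √(48/5)
  +(−1)^0/∏(0,0,1,2,0,2)! = 1/4  (running 1/4)
⟨..|..⟩ = √(48/5)·(1/4) = +0.774597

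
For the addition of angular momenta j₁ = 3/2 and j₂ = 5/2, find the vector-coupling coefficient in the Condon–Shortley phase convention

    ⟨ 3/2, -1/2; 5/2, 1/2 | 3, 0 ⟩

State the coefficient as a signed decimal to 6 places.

j₁+j₂−J=1  J+j₁−j₂=2  J−j₁+j₂=4  j₁+j₂+J+1=8
(j₁±m₁, j₂±m₂, J±M) = (1,2,3,2,3,3)
P² = 36/5
sum k=0..1:
  [0] +1/12 = 1/12
  [1] −1/4 = -1/4
S = -1/6
C² = P²·S² = 1/5 ; C = -0.447214

-0.447214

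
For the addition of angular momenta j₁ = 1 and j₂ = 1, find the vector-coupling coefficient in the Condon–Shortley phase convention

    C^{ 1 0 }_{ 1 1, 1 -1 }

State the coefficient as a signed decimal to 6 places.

j₁+j₂−J=1  J+j₁−j₂=1  J−j₁+j₂=1  j₁+j₂+J+1=4
(j₁±m₁, j₂±m₂, J±M) = (2,0,0,2,1,1)
P² = 1/2
sum k=0..0:
  [0] +1/1 = 1
S = 1
C² = P²·S² = 1/2 ; C = +0.707107

+0.707107  (= +√(1/2))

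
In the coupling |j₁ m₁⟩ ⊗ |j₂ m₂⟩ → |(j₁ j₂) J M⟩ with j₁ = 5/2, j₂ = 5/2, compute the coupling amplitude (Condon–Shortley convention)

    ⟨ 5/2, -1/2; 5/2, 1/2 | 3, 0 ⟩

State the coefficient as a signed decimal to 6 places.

-0.298142  (= −√(4/45))

j₁+j₂−J=2  J+j₁−j₂=3  J−j₁+j₂=3  j₁+j₂+J+1=9
(j₁±m₁, j₂±m₂, J±M) = (2,3,3,2,3,3)
P² = 36/5
sum k=0..2:
  [0] +1/72 = 1/72
  [1] −1/4 = -1/4
  [2] +1/8 = 1/8
S = -1/9
C² = P²·S² = 4/45 ; C = -0.298142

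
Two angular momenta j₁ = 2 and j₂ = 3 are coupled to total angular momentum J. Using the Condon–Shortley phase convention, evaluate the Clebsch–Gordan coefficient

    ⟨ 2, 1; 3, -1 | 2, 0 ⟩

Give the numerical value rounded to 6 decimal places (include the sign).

−√(1/7) = -0.377964

j₁+j₂−J=3  J+j₁−j₂=1  J−j₁+j₂=3  j₁+j₂+J+1=8
(j₁±m₁, j₂±m₂, J±M) = (3,1,2,4,2,2)
P² = 36/7
sum k=0..1:
  [0] +1/12 = 1/12
  [1] −1/4 = -1/4
S = -1/6
C² = P²·S² = 1/7 ; C = -0.377964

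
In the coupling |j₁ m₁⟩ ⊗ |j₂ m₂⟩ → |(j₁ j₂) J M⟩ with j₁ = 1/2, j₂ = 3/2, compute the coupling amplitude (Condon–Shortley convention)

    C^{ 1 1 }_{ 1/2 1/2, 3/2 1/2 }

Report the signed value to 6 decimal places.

triangle: 1!*0!*2!/4! = 2/24
(j±m)!: 1!*0!*2!*1!*2!*0! = 4
prefactor² = (2J+1)*Δ*N² = 1
  k=0: +1/(0!*1!*0!*2!*0!*0!) = 1/2
Σ = 1/2  ⇒  CG² = 1*1/2² = 1/4
CG = +√(1/4) = +0.500000

+√(1/4) = +0.500000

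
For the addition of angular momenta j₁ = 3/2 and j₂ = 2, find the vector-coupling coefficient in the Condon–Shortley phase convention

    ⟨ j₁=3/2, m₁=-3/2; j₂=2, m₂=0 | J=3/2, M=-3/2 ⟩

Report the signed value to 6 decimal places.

j₁+j₂−J=2  J+j₁−j₂=1  J−j₁+j₂=2  j₁+j₂+J+1=6
(j₁±m₁, j₂±m₂, J±M) = (0,3,2,2,0,3)
P² = 16/5
sum k=2..2:
  [2] +1/4 = 1/4
S = 1/4
C² = P²·S² = 1/5 ; C = +0.447214

+√(1/5) = +0.447214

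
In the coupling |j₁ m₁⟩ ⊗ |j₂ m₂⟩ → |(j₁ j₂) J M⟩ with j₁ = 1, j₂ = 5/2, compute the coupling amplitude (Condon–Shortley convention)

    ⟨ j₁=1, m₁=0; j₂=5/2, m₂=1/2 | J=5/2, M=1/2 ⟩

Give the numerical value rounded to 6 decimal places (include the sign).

√[6·1!1!4!/7! · 1!1!3!2!3!2!] = √(144/35)
  +(−1)^0/∏(0,1,1,3,0,1)! = 1/6  (running 1/6)
  +(−1)^1/∏(1,0,0,2,1,2)! = -1/4  (running -1/12)
⟨..|..⟩ = √(144/35)·(-1/12) = -0.169031

−√(1/35) ≈ -0.169031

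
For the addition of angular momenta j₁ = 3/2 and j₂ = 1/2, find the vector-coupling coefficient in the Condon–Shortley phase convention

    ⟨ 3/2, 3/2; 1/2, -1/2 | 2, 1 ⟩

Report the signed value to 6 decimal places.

j₁+j₂−J=0  J+j₁−j₂=3  J−j₁+j₂=1  j₁+j₂+J+1=5
(j₁±m₁, j₂±m₂, J±M) = (3,0,0,1,3,1)
P² = 9
sum k=0..0:
  [0] +1/6 = 1/6
S = 1/6
C² = P²·S² = 1/4 ; C = +0.500000

+0.500000  (= +√(1/4))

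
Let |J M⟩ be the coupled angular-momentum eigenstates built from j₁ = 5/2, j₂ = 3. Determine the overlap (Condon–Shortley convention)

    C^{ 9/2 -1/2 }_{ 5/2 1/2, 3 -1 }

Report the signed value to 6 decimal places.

+0.480500

triangle: 1!×4!×5!/11! = 2880/39916800
(j±m)!: 3!×2!×2!×4!×4!×5! = 1658880
prefactor² = (2J+1)×Δ×N² = 92160/77
  k=0: +1/(0!×1!×2!×2!×2!×3!) = 1/48
  k=1: −1/(1!×0!×1!×1!×3!×4!) = -1/144
Σ = 1/72  ⇒  CG² = 92160/77×1/72² = 160/693
CG = +√(160/693) = +0.480500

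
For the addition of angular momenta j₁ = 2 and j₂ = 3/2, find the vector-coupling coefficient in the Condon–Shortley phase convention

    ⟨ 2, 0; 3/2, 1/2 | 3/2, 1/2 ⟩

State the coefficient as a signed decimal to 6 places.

−√(1/5) = -0.447214

j₁+j₂−J=2  J+j₁−j₂=2  J−j₁+j₂=1  j₁+j₂+J+1=6
(j₁±m₁, j₂±m₂, J±M) = (2,2,2,1,2,1)
P² = 16/45
sum k=1..2:
  [1] −1/1 = -1
  [2] +1/4 = 1/4
S = -3/4
C² = P²·S² = 1/5 ; C = -0.447214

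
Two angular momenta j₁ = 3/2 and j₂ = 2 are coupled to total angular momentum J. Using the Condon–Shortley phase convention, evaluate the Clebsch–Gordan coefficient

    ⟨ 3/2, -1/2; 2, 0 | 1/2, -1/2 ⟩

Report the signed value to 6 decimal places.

√[2·3!0!1!/5! · 1!2!2!2!0!1!] = √(4/5)
  +(−1)^2/∏(2,1,0,0,0,1)! = 1/2  (running 1/2)
⟨..|..⟩ = √(4/5)·(1/2) = +0.447214

+√(1/5) ≈ +0.447214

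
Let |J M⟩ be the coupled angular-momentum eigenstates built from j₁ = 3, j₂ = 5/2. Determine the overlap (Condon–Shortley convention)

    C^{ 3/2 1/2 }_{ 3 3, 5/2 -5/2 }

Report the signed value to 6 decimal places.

j₁+j₂−J=4  J+j₁−j₂=2  J−j₁+j₂=1  j₁+j₂+J+1=8
(j₁±m₁, j₂±m₂, J±M) = (6,0,0,5,2,1)
P² = 5760/7
sum k=0..0:
  [0] +1/48 = 1/48
S = 1/48
C² = P²·S² = 5/14 ; C = +0.597614

+0.597614  (= +√(5/14))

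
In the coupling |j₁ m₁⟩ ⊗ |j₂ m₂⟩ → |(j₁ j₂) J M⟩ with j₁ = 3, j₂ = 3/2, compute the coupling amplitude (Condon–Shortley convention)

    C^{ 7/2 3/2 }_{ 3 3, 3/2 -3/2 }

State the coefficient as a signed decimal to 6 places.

√[8·1!5!2!/9! · 6!0!0!3!5!2!] = √(38400/7)
  +(−1)^0/∏(0,1,0,0,5,2)! = 1/240  (running 1/240)
⟨..|..⟩ = √(38400/7)·(1/240) = +0.308607

+0.308607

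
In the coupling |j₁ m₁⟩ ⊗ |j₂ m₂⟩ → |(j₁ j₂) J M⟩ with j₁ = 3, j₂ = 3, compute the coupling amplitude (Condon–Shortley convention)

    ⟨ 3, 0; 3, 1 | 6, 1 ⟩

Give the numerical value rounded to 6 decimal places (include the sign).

+√(25/66) ≈ +0.615457

√[13·0!6!6!/13! · 3!3!4!2!7!5!] = √(12441600/11)
  +(−1)^0/∏(0,0,3,4,3,2)! = 1/1728  (running 1/1728)
⟨..|..⟩ = √(12441600/11)·(1/1728) = +0.615457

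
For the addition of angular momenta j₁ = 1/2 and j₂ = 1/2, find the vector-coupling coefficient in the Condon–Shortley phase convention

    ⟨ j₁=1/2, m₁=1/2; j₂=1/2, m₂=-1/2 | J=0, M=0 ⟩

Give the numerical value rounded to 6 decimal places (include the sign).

+√(1/2) ≈ +0.707107

triangle: 1!*0!*0!/2! = 1/2
(j±m)!: 1!*0!*0!*1!*0!*0! = 1
prefactor² = (2J+1)*Δ*N² = 1/2
  k=0: +1/(0!*1!*0!*0!*0!*0!) = 1
Σ = 1  ⇒  CG² = 1/2*1² = 1/2
CG = +√(1/2) = +0.707107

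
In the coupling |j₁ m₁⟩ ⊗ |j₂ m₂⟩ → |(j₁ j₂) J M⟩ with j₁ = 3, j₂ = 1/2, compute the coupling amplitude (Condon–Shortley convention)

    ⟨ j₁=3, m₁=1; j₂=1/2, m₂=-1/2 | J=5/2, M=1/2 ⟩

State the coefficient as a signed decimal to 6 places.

√[6·1!5!0!/7! · 4!2!0!1!3!2!] = √(576/7)
  +(−1)^0/∏(0,1,2,0,3,0)! = 1/12  (running 1/12)
⟨..|..⟩ = √(576/7)·(1/12) = +0.755929

+0.755929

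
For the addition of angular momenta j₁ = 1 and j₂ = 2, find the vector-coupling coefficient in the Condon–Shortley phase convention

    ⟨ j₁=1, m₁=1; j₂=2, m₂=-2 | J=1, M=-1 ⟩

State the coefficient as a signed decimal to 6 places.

triangle: 2!·0!·2!/5! = 4/120
(j±m)!: 2!·0!·0!·4!·0!·2! = 96
prefactor² = (2J+1)·Δ·N² = 48/5
  k=0: +1/(0!·2!·0!·0!·0!·2!) = 1/4
Σ = 1/4  ⇒  CG² = 48/5·1/4² = 3/5
CG = +√(3/5) = +0.774597

+0.774597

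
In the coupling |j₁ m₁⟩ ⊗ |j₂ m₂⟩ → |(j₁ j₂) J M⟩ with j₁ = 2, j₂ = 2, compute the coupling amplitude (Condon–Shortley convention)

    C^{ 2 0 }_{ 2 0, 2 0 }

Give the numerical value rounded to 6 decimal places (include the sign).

-0.534522

j₁+j₂−J=2  J+j₁−j₂=2  J−j₁+j₂=2  j₁+j₂+J+1=7
(j₁±m₁, j₂±m₂, J±M) = (2,2,2,2,2,2)
P² = 32/63
sum k=0..2:
  [0] +1/8 = 1/8
  [1] −1/1 = -1
  [2] +1/8 = 1/8
S = -3/4
C² = P²·S² = 2/7 ; C = -0.534522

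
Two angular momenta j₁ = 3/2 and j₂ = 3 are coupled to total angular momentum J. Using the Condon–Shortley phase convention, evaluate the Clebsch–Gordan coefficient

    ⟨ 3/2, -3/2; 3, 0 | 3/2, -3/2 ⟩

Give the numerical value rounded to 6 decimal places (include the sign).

-0.169031  (= −√(1/35))

triangle: 3!*0!*3!/7! = 36/5040
(j±m)!: 0!*3!*3!*3!*0!*3! = 1296
prefactor² = (2J+1)*Δ*N² = 1296/35
  k=3: −1/(3!*0!*0!*0!*0!*3!) = -1/36
Σ = -1/36  ⇒  CG² = 1296/35*(-1/36)² = 1/35
CG = −√(1/35) = -0.169031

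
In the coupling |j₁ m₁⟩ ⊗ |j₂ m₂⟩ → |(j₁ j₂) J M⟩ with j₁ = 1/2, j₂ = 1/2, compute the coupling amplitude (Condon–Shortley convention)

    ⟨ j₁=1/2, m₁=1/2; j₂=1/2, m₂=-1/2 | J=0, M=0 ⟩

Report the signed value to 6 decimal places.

triangle: 1!×0!×0!/2! = 1/2
(j±m)!: 1!×0!×0!×1!×0!×0! = 1
prefactor² = (2J+1)×Δ×N² = 1/2
  k=0: +1/(0!×1!×0!×0!×0!×0!) = 1
Σ = 1  ⇒  CG² = 1/2×1² = 1/2
CG = +√(1/2) = +0.707107

+0.707107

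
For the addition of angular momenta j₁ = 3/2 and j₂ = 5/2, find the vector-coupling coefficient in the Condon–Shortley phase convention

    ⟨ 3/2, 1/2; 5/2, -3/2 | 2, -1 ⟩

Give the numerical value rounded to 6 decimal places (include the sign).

+√(1/42) = +0.154303

j₁+j₂−J=2  J+j₁−j₂=1  J−j₁+j₂=3  j₁+j₂+J+1=7
(j₁±m₁, j₂±m₂, J±M) = (2,1,1,4,1,3)
P² = 24/7
sum k=0..1:
  [0] +1/4 = 1/4
  [1] −1/6 = -1/6
S = 1/12
C² = P²·S² = 1/42 ; C = +0.154303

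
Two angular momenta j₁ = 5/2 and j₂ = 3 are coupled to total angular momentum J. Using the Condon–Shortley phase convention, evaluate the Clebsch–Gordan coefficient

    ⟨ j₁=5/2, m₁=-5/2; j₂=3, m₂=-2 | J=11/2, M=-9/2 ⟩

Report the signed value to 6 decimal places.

+√(6/11) ≈ +0.738549

j₁+j₂−J=0  J+j₁−j₂=5  J−j₁+j₂=6  j₁+j₂+J+1=12
(j₁±m₁, j₂±m₂, J±M) = (0,5,1,5,1,10)
P² = 1244160000/11
sum k=0..0:
  [0] +1/14400 = 1/14400
S = 1/14400
C² = P²·S² = 6/11 ; C = +0.738549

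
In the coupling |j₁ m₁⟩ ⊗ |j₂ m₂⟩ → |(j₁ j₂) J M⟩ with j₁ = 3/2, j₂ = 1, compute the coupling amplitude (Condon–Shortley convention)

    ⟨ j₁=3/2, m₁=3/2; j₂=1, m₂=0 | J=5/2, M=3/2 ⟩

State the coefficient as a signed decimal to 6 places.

j₁+j₂−J=0  J+j₁−j₂=3  J−j₁+j₂=2  j₁+j₂+J+1=6
(j₁±m₁, j₂±m₂, J±M) = (3,0,1,1,4,1)
P² = 72/5
sum k=0..0:
  [0] +1/6 = 1/6
S = 1/6
C² = P²·S² = 2/5 ; C = +0.632456

+√(2/5) ≈ +0.632456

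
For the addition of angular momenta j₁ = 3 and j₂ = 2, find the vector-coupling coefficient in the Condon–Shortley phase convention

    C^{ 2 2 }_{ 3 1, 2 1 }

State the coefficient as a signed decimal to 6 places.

triangle: 3!×3!×1!/8! = 36/40320
(j±m)!: 4!×2!×3!×1!×4!×0! = 6912
prefactor² = (2J+1)×Δ×N² = 216/7
  k=2: +1/(2!×1!×0!×1!×3!×0!) = 1/12
Σ = 1/12  ⇒  CG² = 216/7×1/12² = 3/14
CG = +√(3/14) = +0.462910

+0.462910  (= +√(3/14))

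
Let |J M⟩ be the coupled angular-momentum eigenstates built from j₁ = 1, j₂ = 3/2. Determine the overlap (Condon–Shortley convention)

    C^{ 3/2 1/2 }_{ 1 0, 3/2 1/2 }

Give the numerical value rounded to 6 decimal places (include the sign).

√[4·1!1!2!/5! · 1!1!2!1!2!1!] = √(4/15)
  +(−1)^0/∏(0,1,1,2,0,0)! = 1/2  (running 1/2)
  +(−1)^1/∏(1,0,0,1,1,1)! = -1  (running -1/2)
⟨..|..⟩ = √(4/15)·(-1/2) = -0.258199

−√(1/15) = -0.258199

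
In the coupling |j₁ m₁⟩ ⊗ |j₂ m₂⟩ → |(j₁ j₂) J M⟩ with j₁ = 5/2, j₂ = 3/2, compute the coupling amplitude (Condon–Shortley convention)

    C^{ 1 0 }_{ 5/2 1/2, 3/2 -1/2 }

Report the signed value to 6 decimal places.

-0.547723

√[3·3!2!0!/6! · 3!2!1!2!1!1!] = √(6/5)
  +(−1)^1/∏(1,2,1,0,1,0)! = -1/2  (running -1/2)
⟨..|..⟩ = √(6/5)·(-1/2) = -0.547723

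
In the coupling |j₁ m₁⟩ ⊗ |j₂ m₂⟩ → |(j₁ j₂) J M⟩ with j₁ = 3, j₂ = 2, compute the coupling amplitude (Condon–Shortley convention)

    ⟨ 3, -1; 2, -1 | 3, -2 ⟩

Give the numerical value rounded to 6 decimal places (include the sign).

−√(1/4) ≈ -0.500000

j₁+j₂−J=2  J+j₁−j₂=4  J−j₁+j₂=2  j₁+j₂+J+1=9
(j₁±m₁, j₂±m₂, J±M) = (2,4,1,3,1,5)
P² = 64
sum k=0..1:
  [0] +1/48 = 1/48
  [1] −1/12 = -1/12
S = -1/16
C² = P²·S² = 1/4 ; C = -0.500000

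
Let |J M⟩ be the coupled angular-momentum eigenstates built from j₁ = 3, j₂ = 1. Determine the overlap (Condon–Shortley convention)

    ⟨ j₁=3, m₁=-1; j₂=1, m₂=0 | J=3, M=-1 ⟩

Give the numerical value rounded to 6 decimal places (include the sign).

−√(1/12) ≈ -0.288675

√[7·1!5!1!/8! · 2!4!1!1!2!4!] = √(48)
  +(−1)^0/∏(0,1,4,1,1,0)! = 1/24  (running 1/24)
  +(−1)^1/∏(1,0,3,0,2,1)! = -1/12  (running -1/24)
⟨..|..⟩ = √(48)·(-1/24) = -0.288675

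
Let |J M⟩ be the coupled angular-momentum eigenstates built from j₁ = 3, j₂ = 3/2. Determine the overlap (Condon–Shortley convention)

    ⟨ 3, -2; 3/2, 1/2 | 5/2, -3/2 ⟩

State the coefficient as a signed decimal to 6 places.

√[6·2!4!1!/8! · 1!5!2!1!1!4!] = √(288/7)
  +(−1)^1/∏(1,1,4,1,0,0)! = -1/24  (running -1/24)
  +(−1)^2/∏(2,0,3,0,1,1)! = 1/12  (running 1/24)
⟨..|..⟩ = √(288/7)·(1/24) = +0.267261

+√(1/14) ≈ +0.267261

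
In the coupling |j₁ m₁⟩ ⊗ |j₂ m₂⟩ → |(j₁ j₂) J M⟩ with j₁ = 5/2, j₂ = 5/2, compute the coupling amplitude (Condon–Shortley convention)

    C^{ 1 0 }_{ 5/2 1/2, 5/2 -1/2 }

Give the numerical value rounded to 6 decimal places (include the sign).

triangle: 4!*1!*1!/7! = 24/5040
(j±m)!: 3!*2!*2!*3!*1!*1! = 144
prefactor² = (2J+1)*Δ*N² = 72/35
  k=1: −1/(1!*3!*1!*1!*0!*0!) = -1/6
  k=2: +1/(2!*2!*0!*0!*1!*1!) = 1/4
Σ = 1/12  ⇒  CG² = 72/35*1/12² = 1/70
CG = +√(1/70) = +0.119523

+√(1/70) ≈ +0.119523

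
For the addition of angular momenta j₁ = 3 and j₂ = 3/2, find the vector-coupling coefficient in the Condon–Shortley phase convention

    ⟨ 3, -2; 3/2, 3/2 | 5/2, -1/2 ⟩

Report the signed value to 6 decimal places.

+0.654654  (= +√(3/7))

triangle: 2!*4!*1!/8! = 48/40320
(j±m)!: 1!*5!*3!*0!*2!*3! = 8640
prefactor² = (2J+1)*Δ*N² = 432/7
  k=2: +1/(2!*0!*3!*1!*1!*0!) = 1/12
Σ = 1/12  ⇒  CG² = 432/7*1/12² = 3/7
CG = +√(3/7) = +0.654654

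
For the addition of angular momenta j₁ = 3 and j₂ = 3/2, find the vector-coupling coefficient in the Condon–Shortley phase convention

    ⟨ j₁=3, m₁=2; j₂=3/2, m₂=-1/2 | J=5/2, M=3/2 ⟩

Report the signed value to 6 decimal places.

√[6·2!4!1!/8! · 5!1!1!2!4!1!] = √(288/7)
  +(−1)^0/∏(0,2,1,1,3,0)! = 1/12  (running 1/12)
  +(−1)^1/∏(1,1,0,0,4,1)! = -1/24  (running 1/24)
⟨..|..⟩ = √(288/7)·(1/24) = +0.267261

+0.267261  (= +√(1/14))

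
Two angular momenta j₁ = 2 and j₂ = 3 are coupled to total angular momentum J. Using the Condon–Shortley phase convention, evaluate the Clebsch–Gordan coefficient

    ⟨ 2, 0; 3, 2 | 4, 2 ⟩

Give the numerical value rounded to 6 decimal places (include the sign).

-0.585540

triangle: 1!×3!×5!/10! = 720/3628800
(j±m)!: 2!×2!×5!×1!×6!×2! = 691200
prefactor² = (2J+1)×Δ×N² = 8640/7
  k=0: +1/(0!×1!×2!×5!×1!×0!) = 1/240
  k=1: −1/(1!×0!×1!×4!×2!×1!) = -1/48
Σ = -1/60  ⇒  CG² = 8640/7×(-1/60)² = 12/35
CG = −√(12/35) = -0.585540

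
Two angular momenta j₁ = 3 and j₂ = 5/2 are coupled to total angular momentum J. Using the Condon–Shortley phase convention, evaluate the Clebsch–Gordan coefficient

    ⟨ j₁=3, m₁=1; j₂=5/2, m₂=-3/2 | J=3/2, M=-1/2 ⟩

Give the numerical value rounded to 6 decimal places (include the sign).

−√(7/30) ≈ -0.483046

j₁+j₂−J=4  J+j₁−j₂=2  J−j₁+j₂=1  j₁+j₂+J+1=8
(j₁±m₁, j₂±m₂, J±M) = (4,2,1,4,1,2)
P² = 384/35
sum k=0..1:
  [0] +1/48 = 1/48
  [1] −1/6 = -1/6
S = -7/48
C² = P²·S² = 7/30 ; C = -0.483046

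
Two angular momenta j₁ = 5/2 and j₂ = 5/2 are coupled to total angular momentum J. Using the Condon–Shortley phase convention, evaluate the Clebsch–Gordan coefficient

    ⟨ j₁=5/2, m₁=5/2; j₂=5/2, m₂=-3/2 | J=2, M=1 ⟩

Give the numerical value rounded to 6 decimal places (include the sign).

+√(5/14) = +0.597614

√[5·3!2!2!/8! · 5!0!1!4!3!1!] = √(360/7)
  +(−1)^0/∏(0,3,0,1,2,1)! = 1/12  (running 1/12)
⟨..|..⟩ = √(360/7)·(1/12) = +0.597614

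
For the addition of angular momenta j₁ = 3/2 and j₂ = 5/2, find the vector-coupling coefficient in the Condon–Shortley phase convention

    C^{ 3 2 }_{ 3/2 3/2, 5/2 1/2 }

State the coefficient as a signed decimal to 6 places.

j₁+j₂−J=1  J+j₁−j₂=2  J−j₁+j₂=4  j₁+j₂+J+1=8
(j₁±m₁, j₂±m₂, J±M) = (3,0,3,2,5,1)
P² = 72
sum k=0..0:
  [0] +1/12 = 1/12
S = 1/12
C² = P²·S² = 1/2 ; C = +0.707107

+√(1/2) = +0.707107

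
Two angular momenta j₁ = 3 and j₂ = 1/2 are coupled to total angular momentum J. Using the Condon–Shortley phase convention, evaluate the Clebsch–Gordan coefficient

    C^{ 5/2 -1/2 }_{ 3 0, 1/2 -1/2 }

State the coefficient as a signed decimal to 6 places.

+0.654654

√[6·1!5!0!/7! · 3!3!0!1!2!3!] = √(432/7)
  +(−1)^0/∏(0,1,3,0,2,0)! = 1/12  (running 1/12)
⟨..|..⟩ = √(432/7)·(1/12) = +0.654654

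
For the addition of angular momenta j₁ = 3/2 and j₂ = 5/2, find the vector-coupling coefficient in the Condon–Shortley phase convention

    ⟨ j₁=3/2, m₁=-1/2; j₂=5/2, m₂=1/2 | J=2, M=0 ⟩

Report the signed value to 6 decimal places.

triangle: 2!*1!*3!/7! = 12/5040
(j±m)!: 1!*2!*3!*2!*2!*2! = 96
prefactor² = (2J+1)*Δ*N² = 8/7
  k=1: −1/(1!*1!*1!*2!*0!*1!) = -1/2
  k=2: +1/(2!*0!*0!*1!*1!*2!) = 1/4
Σ = -1/4  ⇒  CG² = 8/7*(-1/4)² = 1/14
CG = −√(1/14) = -0.267261

-0.267261  (= −√(1/14))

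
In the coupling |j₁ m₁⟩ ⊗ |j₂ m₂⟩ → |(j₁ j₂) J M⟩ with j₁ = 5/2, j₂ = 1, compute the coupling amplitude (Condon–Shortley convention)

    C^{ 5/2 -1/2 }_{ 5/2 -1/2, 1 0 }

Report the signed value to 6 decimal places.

-0.169031  (= −√(1/35))

√[6·1!4!1!/7! · 2!3!1!1!2!3!] = √(144/35)
  +(−1)^0/∏(0,1,3,1,1,0)! = 1/6  (running 1/6)
  +(−1)^1/∏(1,0,2,0,2,1)! = -1/4  (running -1/12)
⟨..|..⟩ = √(144/35)·(-1/12) = -0.169031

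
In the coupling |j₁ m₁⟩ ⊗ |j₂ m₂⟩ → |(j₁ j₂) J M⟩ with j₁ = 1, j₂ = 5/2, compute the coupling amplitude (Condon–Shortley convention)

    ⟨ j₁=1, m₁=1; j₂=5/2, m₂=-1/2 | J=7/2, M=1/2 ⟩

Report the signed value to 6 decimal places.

triangle: 0!*2!*5!/8! = 240/40320
(j±m)!: 2!*0!*2!*3!*4!*3! = 3456
prefactor² = (2J+1)*Δ*N² = 1152/7
  k=0: +1/(0!*0!*0!*2!*2!*3!) = 1/24
Σ = 1/24  ⇒  CG² = 1152/7*1/24² = 2/7
CG = +√(2/7) = +0.534522

+0.534522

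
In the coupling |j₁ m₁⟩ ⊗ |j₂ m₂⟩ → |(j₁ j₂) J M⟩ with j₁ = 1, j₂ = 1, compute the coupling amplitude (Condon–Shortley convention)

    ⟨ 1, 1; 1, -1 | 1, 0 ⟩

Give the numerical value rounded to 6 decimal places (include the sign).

+√(1/2) = +0.707107

√[3·1!1!1!/4! · 2!0!0!2!1!1!] = √(1/2)
  +(−1)^0/∏(0,1,0,0,1,1)! = 1  (running 1)
⟨..|..⟩ = √(1/2)·(1) = +0.707107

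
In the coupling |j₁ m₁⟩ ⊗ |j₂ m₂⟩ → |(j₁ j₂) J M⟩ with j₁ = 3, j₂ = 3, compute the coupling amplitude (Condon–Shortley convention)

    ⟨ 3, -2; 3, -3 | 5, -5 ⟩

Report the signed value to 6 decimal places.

+√(1/2) ≈ +0.707107

√[11·1!5!5!/12! · 1!5!0!6!0!10!] = √(103680000)
  +(−1)^0/∏(0,1,5,0,0,5)! = 1/14400  (running 1/14400)
⟨..|..⟩ = √(103680000)·(1/14400) = +0.707107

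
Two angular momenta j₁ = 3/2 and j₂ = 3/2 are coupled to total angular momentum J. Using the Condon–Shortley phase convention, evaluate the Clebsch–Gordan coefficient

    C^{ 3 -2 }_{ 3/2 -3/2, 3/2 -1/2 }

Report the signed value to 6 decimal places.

√[7·0!3!3!/7! · 0!3!1!2!1!5!] = √(72)
  +(−1)^0/∏(0,0,3,1,0,2)! = 1/12  (running 1/12)
⟨..|..⟩ = √(72)·(1/12) = +0.707107

+0.707107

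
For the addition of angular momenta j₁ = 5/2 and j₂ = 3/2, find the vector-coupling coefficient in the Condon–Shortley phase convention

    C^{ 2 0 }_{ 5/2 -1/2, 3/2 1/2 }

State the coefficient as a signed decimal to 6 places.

j₁+j₂−J=2  J+j₁−j₂=3  J−j₁+j₂=1  j₁+j₂+J+1=7
(j₁±m₁, j₂±m₂, J±M) = (2,3,2,1,2,2)
P² = 8/7
sum k=1..2:
  [1] −1/2 = -1/2
  [2] +1/4 = 1/4
S = -1/4
C² = P²·S² = 1/14 ; C = -0.267261

-0.267261  (= −√(1/14))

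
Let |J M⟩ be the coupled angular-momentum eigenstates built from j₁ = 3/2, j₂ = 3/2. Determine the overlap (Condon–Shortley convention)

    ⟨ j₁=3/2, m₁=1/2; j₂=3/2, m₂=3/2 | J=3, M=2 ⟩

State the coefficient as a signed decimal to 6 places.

+0.707107

j₁+j₂−J=0  J+j₁−j₂=3  J−j₁+j₂=3  j₁+j₂+J+1=7
(j₁±m₁, j₂±m₂, J±M) = (2,1,3,0,5,1)
P² = 72
sum k=0..0:
  [0] +1/12 = 1/12
S = 1/12
C² = P²·S² = 1/2 ; C = +0.707107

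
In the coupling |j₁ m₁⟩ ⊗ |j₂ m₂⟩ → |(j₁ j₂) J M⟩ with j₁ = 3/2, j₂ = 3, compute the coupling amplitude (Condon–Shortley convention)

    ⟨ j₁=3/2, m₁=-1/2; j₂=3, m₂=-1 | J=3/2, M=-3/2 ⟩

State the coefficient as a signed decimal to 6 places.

triangle: 3!*0!*3!/7! = 36/5040
(j±m)!: 1!*2!*2!*4!*0!*3! = 576
prefactor² = (2J+1)*Δ*N² = 576/35
  k=2: +1/(2!*1!*0!*0!*0!*3!) = 1/12
Σ = 1/12  ⇒  CG² = 576/35*1/12² = 4/35
CG = +√(4/35) = +0.338062

+√(4/35) = +0.338062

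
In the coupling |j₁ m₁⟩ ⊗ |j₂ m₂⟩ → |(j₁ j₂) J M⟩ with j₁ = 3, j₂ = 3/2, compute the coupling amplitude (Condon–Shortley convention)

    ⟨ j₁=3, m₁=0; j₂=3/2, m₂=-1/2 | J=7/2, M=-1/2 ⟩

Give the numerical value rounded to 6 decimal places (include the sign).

+0.308607  (= +√(2/21))

triangle: 1!·5!·2!/9! = 240/362880
(j±m)!: 3!·3!·1!·2!·3!·4! = 10368
prefactor² = (2J+1)·Δ·N² = 384/7
  k=0: +1/(0!·1!·3!·1!·2!·1!) = 1/12
  k=1: −1/(1!·0!·2!·0!·3!·2!) = -1/24
Σ = 1/24  ⇒  CG² = 384/7·1/24² = 2/21
CG = +√(2/21) = +0.308607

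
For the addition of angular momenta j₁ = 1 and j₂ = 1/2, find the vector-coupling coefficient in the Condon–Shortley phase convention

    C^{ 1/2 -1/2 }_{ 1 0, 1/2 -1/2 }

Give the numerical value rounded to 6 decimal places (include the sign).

+0.577350  (= +√(1/3))

triangle: 1!*1!*0!/3! = 1/6
(j±m)!: 1!*1!*0!*1!*0!*1! = 1
prefactor² = (2J+1)*Δ*N² = 1/3
  k=0: +1/(0!*1!*1!*0!*0!*0!) = 1
Σ = 1  ⇒  CG² = 1/3*1² = 1/3
CG = +√(1/3) = +0.577350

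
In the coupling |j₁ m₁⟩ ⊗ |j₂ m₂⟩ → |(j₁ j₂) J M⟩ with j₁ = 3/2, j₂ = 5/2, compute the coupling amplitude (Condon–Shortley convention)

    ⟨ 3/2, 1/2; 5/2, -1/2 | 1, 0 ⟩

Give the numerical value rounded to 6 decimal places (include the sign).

-0.547723  (= −√(3/10))

j₁+j₂−J=3  J+j₁−j₂=0  J−j₁+j₂=2  j₁+j₂+J+1=6
(j₁±m₁, j₂±m₂, J±M) = (2,1,2,3,1,1)
P² = 6/5
sum k=1..1:
  [1] −1/2 = -1/2
S = -1/2
C² = P²·S² = 3/10 ; C = -0.547723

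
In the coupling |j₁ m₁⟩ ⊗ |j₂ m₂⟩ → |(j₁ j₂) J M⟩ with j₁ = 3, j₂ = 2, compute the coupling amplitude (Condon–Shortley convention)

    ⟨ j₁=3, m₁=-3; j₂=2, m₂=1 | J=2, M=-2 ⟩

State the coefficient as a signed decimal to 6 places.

triangle: 3!×3!×1!/8! = 36/40320
(j±m)!: 0!×6!×3!×1!×0!×4! = 103680
prefactor² = (2J+1)×Δ×N² = 3240/7
  k=3: −1/(3!×0!×3!×0!×0!×1!) = -1/36
Σ = -1/36  ⇒  CG² = 3240/7×(-1/36)² = 5/14
CG = −√(5/14) = -0.597614

−√(5/14) = -0.597614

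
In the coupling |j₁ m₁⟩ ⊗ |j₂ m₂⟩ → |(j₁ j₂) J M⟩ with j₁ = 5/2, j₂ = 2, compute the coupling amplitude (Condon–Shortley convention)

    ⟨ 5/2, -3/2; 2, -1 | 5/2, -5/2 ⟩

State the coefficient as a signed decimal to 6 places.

√[6·2!3!2!/8! · 1!4!1!3!0!5!] = √(432/7)
  +(−1)^1/∏(1,1,3,0,0,2)! = -1/12  (running -1/12)
⟨..|..⟩ = √(432/7)·(-1/12) = -0.654654

−√(3/7) = -0.654654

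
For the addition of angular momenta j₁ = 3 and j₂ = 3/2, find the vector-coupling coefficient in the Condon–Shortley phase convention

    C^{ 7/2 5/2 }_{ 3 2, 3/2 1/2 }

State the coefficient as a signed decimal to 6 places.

+√(1/7) = +0.377964

triangle: 1!·5!·2!/9! = 240/362880
(j±m)!: 5!·1!·2!·1!·6!·1! = 172800
prefactor² = (2J+1)·Δ·N² = 6400/7
  k=0: +1/(0!·1!·1!·2!·4!·0!) = 1/48
  k=1: −1/(1!·0!·0!·1!·5!·1!) = -1/120
Σ = 1/80  ⇒  CG² = 6400/7·1/80² = 1/7
CG = +√(1/7) = +0.377964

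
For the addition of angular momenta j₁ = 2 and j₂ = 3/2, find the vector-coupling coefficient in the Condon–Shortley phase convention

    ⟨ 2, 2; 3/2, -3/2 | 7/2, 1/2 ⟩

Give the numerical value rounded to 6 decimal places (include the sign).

+0.169031  (= +√(1/35))

j₁+j₂−J=0  J+j₁−j₂=4  J−j₁+j₂=3  j₁+j₂+J+1=8
(j₁±m₁, j₂±m₂, J±M) = (4,0,0,3,4,3)
P² = 20736/35
sum k=0..0:
  [0] +1/144 = 1/144
S = 1/144
C² = P²·S² = 1/35 ; C = +0.169031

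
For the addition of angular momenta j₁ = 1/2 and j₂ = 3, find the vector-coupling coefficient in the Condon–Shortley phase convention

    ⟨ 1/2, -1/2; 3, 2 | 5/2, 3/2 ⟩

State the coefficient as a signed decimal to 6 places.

j₁+j₂−J=1  J+j₁−j₂=0  J−j₁+j₂=5  j₁+j₂+J+1=7
(j₁±m₁, j₂±m₂, J±M) = (0,1,5,1,4,1)
P² = 2880/7
sum k=1..1:
  [1] −1/24 = -1/24
S = -1/24
C² = P²·S² = 5/7 ; C = -0.845154

-0.845154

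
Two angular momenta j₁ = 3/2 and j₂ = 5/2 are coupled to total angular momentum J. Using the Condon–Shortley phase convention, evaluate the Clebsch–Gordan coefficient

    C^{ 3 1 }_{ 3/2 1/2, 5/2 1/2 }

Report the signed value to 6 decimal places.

√[7·1!2!4!/8! · 2!1!3!2!4!2!] = √(48/5)
  +(−1)^0/∏(0,1,1,3,1,1)! = 1/6  (running 1/6)
  +(−1)^1/∏(1,0,0,2,2,2)! = -1/8  (running 1/24)
⟨..|..⟩ = √(48/5)·(1/24) = +0.129099

+0.129099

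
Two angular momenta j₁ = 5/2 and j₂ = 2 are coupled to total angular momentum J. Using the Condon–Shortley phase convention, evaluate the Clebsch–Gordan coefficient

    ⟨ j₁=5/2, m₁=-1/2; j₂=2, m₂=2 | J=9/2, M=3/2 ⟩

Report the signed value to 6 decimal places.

+0.345033  (= +√(5/42))

triangle: 0!·5!·4!/10! = 2880/3628800
(j±m)!: 2!·3!·4!·0!·6!·3! = 1244160
prefactor² = (2J+1)·Δ·N² = 69120/7
  k=0: +1/(0!·0!·3!·4!·2!·0!) = 1/288
Σ = 1/288  ⇒  CG² = 69120/7·1/288² = 5/42
CG = +√(5/42) = +0.345033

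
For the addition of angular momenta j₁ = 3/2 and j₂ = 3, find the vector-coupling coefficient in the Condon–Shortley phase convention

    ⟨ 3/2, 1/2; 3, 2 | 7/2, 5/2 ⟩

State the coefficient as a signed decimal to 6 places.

triangle: 1!·2!·5!/9! = 240/362880
(j±m)!: 2!·1!·5!·1!·6!·1! = 172800
prefactor² = (2J+1)·Δ·N² = 6400/7
  k=0: +1/(0!·1!·1!·5!·1!·0!) = 1/120
  k=1: −1/(1!·0!·0!·4!·2!·1!) = -1/48
Σ = -1/80  ⇒  CG² = 6400/7·(-1/80)² = 1/7
CG = −√(1/7) = -0.377964

-0.377964  (= −√(1/7))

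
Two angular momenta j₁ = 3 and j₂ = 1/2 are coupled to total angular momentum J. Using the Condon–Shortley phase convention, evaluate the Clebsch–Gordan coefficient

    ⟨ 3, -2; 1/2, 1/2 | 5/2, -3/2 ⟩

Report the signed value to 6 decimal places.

√[6·1!5!0!/7! · 1!5!1!0!1!4!] = √(2880/7)
  +(−1)^1/∏(1,0,4,0,1,0)! = -1/24  (running -1/24)
⟨..|..⟩ = √(2880/7)·(-1/24) = -0.845154

−√(5/7) = -0.845154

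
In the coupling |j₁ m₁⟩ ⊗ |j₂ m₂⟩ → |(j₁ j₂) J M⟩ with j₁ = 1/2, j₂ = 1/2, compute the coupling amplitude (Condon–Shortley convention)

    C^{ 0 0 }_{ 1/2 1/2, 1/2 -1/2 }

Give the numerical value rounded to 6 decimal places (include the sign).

+√(1/2) = +0.707107

√[1·1!0!0!/2! · 1!0!0!1!0!0!] = √(1/2)
  +(−1)^0/∏(0,1,0,0,0,0)! = 1  (running 1)
⟨..|..⟩ = √(1/2)·(1) = +0.707107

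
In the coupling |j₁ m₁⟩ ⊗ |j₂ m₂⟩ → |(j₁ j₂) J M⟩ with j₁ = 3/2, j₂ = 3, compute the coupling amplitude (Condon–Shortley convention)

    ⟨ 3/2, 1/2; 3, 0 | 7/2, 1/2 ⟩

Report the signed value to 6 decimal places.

√[8·1!2!5!/9! · 2!1!3!3!4!3!] = √(384/7)
  +(−1)^0/∏(0,1,1,3,1,2)! = 1/12  (running 1/12)
  +(−1)^1/∏(1,0,0,2,2,3)! = -1/24  (running 1/24)
⟨..|..⟩ = √(384/7)·(1/24) = +0.308607

+√(2/21) = +0.308607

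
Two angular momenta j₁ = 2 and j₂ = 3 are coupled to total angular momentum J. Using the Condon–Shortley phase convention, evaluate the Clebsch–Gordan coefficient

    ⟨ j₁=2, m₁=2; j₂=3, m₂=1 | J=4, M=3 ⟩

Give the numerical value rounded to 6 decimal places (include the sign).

+√(1/2) ≈ +0.707107

√[9·1!3!5!/10! · 4!0!4!2!7!1!] = √(10368)
  +(−1)^0/∏(0,1,0,4,3,1)! = 1/144  (running 1/144)
⟨..|..⟩ = √(10368)·(1/144) = +0.707107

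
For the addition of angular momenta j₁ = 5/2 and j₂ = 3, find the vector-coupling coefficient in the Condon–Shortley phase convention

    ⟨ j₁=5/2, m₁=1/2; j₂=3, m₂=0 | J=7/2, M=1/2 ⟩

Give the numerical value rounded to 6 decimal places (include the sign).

j₁+j₂−J=2  J+j₁−j₂=3  J−j₁+j₂=4  j₁+j₂+J+1=10
(j₁±m₁, j₂±m₂, J±M) = (3,2,3,3,4,3)
P² = 6912/175
sum k=0..2:
  [0] +1/24 = 1/24
  [1] −1/8 = -1/8
  [2] +1/72 = 1/72
S = -5/72
C² = P²·S² = 4/21 ; C = -0.436436

-0.436436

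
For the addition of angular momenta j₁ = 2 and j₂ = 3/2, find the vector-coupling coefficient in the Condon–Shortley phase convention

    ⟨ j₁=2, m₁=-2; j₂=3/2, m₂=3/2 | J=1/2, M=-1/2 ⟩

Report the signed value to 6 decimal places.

−√(2/5) ≈ -0.632456

triangle: 3!·1!·0!/5! = 6/120
(j±m)!: 0!·4!·3!·0!·0!·1! = 144
prefactor² = (2J+1)·Δ·N² = 72/5
  k=3: −1/(3!·0!·1!·0!·0!·0!) = -1/6
Σ = -1/6  ⇒  CG² = 72/5·(-1/6)² = 2/5
CG = −√(2/5) = -0.632456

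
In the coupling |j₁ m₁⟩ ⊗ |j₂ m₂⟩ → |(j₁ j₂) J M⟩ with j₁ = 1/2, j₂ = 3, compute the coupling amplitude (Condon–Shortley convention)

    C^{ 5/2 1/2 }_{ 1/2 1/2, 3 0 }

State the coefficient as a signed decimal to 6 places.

+0.654654

√[6·1!0!5!/7! · 1!0!3!3!3!2!] = √(432/7)
  +(−1)^0/∏(0,1,0,3,0,2)! = 1/12  (running 1/12)
⟨..|..⟩ = √(432/7)·(1/12) = +0.654654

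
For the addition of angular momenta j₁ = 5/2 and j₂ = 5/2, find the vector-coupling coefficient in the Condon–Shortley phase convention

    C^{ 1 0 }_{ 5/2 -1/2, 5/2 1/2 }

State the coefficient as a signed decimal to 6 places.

+√(1/70) = +0.119523

j₁+j₂−J=4  J+j₁−j₂=1  J−j₁+j₂=1  j₁+j₂+J+1=7
(j₁±m₁, j₂±m₂, J±M) = (2,3,3,2,1,1)
P² = 72/35
sum k=2..3:
  [2] +1/4 = 1/4
  [3] −1/6 = -1/6
S = 1/12
C² = P²·S² = 1/70 ; C = +0.119523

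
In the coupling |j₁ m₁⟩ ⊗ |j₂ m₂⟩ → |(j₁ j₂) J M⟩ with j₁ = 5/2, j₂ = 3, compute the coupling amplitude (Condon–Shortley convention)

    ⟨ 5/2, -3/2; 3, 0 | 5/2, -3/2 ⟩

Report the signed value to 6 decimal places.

√[6·3!2!3!/9! · 1!4!3!3!1!4!] = √(864/35)
  +(−1)^2/∏(2,1,2,1,0,2)! = 1/8  (running 1/8)
  +(−1)^3/∏(3,0,1,0,1,3)! = -1/36  (running 7/72)
⟨..|..⟩ = √(864/35)·(7/72) = +0.483046

+0.483046  (= +√(7/30))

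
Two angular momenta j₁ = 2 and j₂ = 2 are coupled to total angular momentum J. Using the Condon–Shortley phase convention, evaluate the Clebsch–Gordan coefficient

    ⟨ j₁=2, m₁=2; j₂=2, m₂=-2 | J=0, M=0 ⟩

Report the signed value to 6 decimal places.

√[1·4!0!0!/5! · 4!0!0!4!0!0!] = √(576/5)
  +(−1)^0/∏(0,4,0,0,0,0)! = 1/24  (running 1/24)
⟨..|..⟩ = √(576/5)·(1/24) = +0.447214

+0.447214  (= +√(1/5))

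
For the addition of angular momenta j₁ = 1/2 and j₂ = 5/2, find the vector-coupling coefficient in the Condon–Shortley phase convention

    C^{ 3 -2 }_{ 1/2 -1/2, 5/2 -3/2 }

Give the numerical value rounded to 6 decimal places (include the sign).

+√(5/6) = +0.912871

triangle: 0!×1!×5!/7! = 120/5040
(j±m)!: 0!×1!×1!×4!×1!×5! = 2880
prefactor² = (2J+1)×Δ×N² = 480
  k=0: +1/(0!×0!×1!×1!×0!×4!) = 1/24
Σ = 1/24  ⇒  CG² = 480×1/24² = 5/6
CG = +√(5/6) = +0.912871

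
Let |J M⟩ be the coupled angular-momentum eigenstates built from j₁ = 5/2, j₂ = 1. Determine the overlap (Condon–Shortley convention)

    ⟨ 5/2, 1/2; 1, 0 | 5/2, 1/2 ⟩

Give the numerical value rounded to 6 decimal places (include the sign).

√[6·1!4!1!/7! · 3!2!1!1!3!2!] = √(144/35)
  +(−1)^0/∏(0,1,2,1,2,0)! = 1/4  (running 1/4)
  +(−1)^1/∏(1,0,1,0,3,1)! = -1/6  (running 1/12)
⟨..|..⟩ = √(144/35)·(1/12) = +0.169031

+0.169031  (= +√(1/35))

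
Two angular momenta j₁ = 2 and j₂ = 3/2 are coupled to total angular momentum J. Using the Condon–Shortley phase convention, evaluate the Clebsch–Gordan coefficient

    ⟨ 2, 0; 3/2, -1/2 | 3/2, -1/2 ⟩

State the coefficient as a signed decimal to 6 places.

triangle: 2!×2!×1!/6! = 4/720
(j±m)!: 2!×2!×1!×2!×1!×2! = 16
prefactor² = (2J+1)×Δ×N² = 16/45
  k=0: +1/(0!×2!×2!×1!×0!×0!) = 1/4
  k=1: −1/(1!×1!×1!×0!×1!×1!) = -1
Σ = -3/4  ⇒  CG² = 16/45×(-3/4)² = 1/5
CG = −√(1/5) = -0.447214

−√(1/5) ≈ -0.447214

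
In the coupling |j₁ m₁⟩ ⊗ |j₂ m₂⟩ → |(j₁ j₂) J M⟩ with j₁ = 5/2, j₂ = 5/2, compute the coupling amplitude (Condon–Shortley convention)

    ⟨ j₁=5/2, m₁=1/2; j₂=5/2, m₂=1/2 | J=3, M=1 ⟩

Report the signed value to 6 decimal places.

−√(4/15) = -0.516398

triangle: 2!*3!*3!/9! = 72/362880
(j±m)!: 3!*2!*3!*2!*4!*2! = 6912
prefactor² = (2J+1)*Δ*N² = 48/5
  k=0: +1/(0!*2!*2!*3!*1!*0!) = 1/24
  k=1: −1/(1!*1!*1!*2!*2!*1!) = -1/4
  k=2: +1/(2!*0!*0!*1!*3!*2!) = 1/24
Σ = -1/6  ⇒  CG² = 48/5*(-1/6)² = 4/15
CG = −√(4/15) = -0.516398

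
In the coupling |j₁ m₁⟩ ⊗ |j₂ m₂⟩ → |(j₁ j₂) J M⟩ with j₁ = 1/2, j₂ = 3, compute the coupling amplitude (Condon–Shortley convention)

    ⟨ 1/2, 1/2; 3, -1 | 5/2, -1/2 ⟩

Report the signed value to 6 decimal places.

j₁+j₂−J=1  J+j₁−j₂=0  J−j₁+j₂=5  j₁+j₂+J+1=7
(j₁±m₁, j₂±m₂, J±M) = (1,0,2,4,2,3)
P² = 576/7
sum k=0..0:
  [0] +1/12 = 1/12
S = 1/12
C² = P²·S² = 4/7 ; C = +0.755929

+√(4/7) = +0.755929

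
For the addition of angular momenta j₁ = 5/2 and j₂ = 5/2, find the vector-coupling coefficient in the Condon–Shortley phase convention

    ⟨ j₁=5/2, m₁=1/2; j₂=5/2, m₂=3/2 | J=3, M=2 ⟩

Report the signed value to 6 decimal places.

−√(1/12) = -0.288675

triangle: 2!*3!*3!/9! = 72/362880
(j±m)!: 3!*2!*4!*1!*5!*1! = 34560
prefactor² = (2J+1)*Δ*N² = 48
  k=1: −1/(1!*1!*1!*3!*2!*0!) = -1/12
  k=2: +1/(2!*0!*0!*2!*3!*1!) = 1/24
Σ = -1/24  ⇒  CG² = 48*(-1/24)² = 1/12
CG = −√(1/12) = -0.288675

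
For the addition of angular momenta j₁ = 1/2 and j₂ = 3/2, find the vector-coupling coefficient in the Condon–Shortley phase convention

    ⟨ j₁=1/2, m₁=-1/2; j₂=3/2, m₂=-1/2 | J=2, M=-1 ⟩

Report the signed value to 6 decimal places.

+0.866025  (= +√(3/4))

√[5·0!1!3!/5! · 0!1!1!2!1!3!] = √(3)
  +(−1)^0/∏(0,0,1,1,0,2)! = 1/2  (running 1/2)
⟨..|..⟩ = √(3)·(1/2) = +0.866025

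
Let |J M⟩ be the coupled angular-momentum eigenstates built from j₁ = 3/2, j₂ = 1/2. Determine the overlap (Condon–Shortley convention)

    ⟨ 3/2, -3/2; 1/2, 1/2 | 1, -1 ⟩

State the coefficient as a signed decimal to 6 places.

triangle: 1!·2!·0!/4! = 2/24
(j±m)!: 0!·3!·1!·0!·0!·2! = 12
prefactor² = (2J+1)·Δ·N² = 3
  k=1: −1/(1!·0!·2!·0!·0!·0!) = -1/2
Σ = -1/2  ⇒  CG² = 3·(-1/2)² = 3/4
CG = −√(3/4) = -0.866025

-0.866025  (= −√(3/4))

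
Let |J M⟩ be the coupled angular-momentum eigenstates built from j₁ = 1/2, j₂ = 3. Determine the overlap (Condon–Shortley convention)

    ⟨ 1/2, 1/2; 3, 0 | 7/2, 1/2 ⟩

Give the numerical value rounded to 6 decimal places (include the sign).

+0.755929

√[8·0!1!6!/8! · 1!0!3!3!4!3!] = √(5184/7)
  +(−1)^0/∏(0,0,0,3,1,3)! = 1/36  (running 1/36)
⟨..|..⟩ = √(5184/7)·(1/36) = +0.755929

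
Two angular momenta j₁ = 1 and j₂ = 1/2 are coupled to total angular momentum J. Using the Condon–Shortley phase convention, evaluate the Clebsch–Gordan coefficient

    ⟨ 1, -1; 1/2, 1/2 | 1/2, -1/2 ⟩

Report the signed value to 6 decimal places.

√[2·1!1!0!/3! · 0!2!1!0!0!1!] = √(2/3)
  +(−1)^1/∏(1,0,1,0,0,0)! = -1  (running -1)
⟨..|..⟩ = √(2/3)·(-1) = -0.816497

-0.816497  (= −√(2/3))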